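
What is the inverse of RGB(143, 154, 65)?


Invert: (255-R, 255-G, 255-B)
R: 255-143 = 112
G: 255-154 = 101
B: 255-65 = 190
= RGB(112, 101, 190)


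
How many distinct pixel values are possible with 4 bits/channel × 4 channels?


Total bits = 4 bits/channel × 4 channels = 16 bits
Distinct pixel values = 2^16
= 65,536 pixel values


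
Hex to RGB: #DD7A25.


DD → 221 (R)
7A → 122 (G)
25 → 37 (B)
= RGB(221, 122, 37)


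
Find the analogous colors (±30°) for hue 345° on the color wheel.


Base hue: 345°
Left analog: (345 - 30) mod 360 = 315°
Right analog: (345 + 30) mod 360 = 15°
Analogous hues = 315° and 15°


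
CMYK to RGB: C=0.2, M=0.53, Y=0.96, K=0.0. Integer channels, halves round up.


R = 255 × (1-C) × (1-K) = 255 × 0.80 × 1.00 = 204
G = 255 × (1-M) × (1-K) = 255 × 0.47 × 1.00 = 119.85 → 120
B = 255 × (1-Y) × (1-K) = 255 × 0.04 × 1.00 = 10.2 → 10
= RGB(204, 120, 10)


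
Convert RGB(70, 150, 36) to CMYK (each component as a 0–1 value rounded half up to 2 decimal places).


R'=70/255≈0.2745, G'=150/255≈0.5882, B'=36/255≈0.1412
K = 1 - max(R',G',B') = 1 - 150/255 = 105/255 = 0.41176… → 0.41
(1-R'-K)/(1-K) simplifies to (max-R)/max with max = 150:
C = (150-70)/150 = 80/150 = 0.53333… → 0.53
M = (150-150)/150 = 0/150 = 0 → 0.00
Y = (150-36)/150 = 114/150 = 0.76 → 0.76
= CMYK(0.53, 0.00, 0.76, 0.41)


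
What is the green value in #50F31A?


Color: #50F31A
R = 50 = 80
G = F3 = 243
B = 1A = 26
Green = 243


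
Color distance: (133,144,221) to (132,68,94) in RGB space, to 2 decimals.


d = √[(R₁-R₂)² + (G₁-G₂)² + (B₁-B₂)²]
d = √[(133-132)² + (144-68)² + (221-94)²]
d = √[1 + 5776 + 16129]
d = √21906
d ≈ 148.01


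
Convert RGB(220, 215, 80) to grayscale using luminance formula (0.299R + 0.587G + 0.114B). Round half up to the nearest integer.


Gray = 0.299×R + 0.587×G + 0.114×B
Gray = 0.299×220 + 0.587×215 + 0.114×80
Gray = 65.780 + 126.205 + 9.120
Gray = 201.105 → round half up → 201
Gray = 201


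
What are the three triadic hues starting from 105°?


Triadic: equally spaced at 120° intervals
H1 = 105°
H2 = (105 + 120) mod 360 = 225°
H3 = (105 + 240) mod 360 = 345°
Triadic = 105°, 225°, 345°


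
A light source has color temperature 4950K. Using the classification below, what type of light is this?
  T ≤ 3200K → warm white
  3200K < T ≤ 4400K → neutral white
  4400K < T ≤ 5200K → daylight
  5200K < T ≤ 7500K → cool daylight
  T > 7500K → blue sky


Temperature: 4950K
4400K < 4950K ≤ 5200K → daylight
Classification: daylight


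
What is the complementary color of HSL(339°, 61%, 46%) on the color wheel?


Complement = opposite side of color wheel = hue + 180°
H' = (339 + 180) mod 360 = 159°
S and L unchanged.
= HSL(159°, 61%, 46%)


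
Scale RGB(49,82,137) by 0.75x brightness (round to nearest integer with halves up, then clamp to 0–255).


Multiply each channel by 0.75, round half up, clamp to [0, 255]
R: 49×0.75 = 36.75 → round → 37
G: 82×0.75 = 61.5 → round → 62
B: 137×0.75 = 102.75 → round → 103
= RGB(37, 62, 103)


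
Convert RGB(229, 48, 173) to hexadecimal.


R = 229 → E5 (hex)
G = 48 → 30 (hex)
B = 173 → AD (hex)
Hex = #E530AD


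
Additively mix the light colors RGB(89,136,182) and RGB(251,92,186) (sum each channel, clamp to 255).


Additive: each channel = min(255, C₁+C₂)
R: 89+251 = 340 → 255
G: 136+92 = 228 → 228
B: 182+186 = 368 → 255
= RGB(255, 228, 255)


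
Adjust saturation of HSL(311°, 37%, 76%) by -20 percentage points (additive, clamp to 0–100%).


Original S = 37%
Adjustment = -20 percentage points
New S = 37 + (-20) = 17
Clamp to [0, 100] → 17
= HSL(311°, 17%, 76%)


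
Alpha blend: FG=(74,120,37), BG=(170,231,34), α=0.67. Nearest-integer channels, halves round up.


C = α×F + (1-α)×B, with 1-α = 0.33
R: 0.67×74 + 0.33×170 = 49.58 + 56.10 = 105.68 → 106
G: 0.67×120 + 0.33×231 = 80.40 + 76.23 = 156.63 → 157
B: 0.67×37 + 0.33×34 = 24.79 + 11.22 = 36.01 → 36
= RGB(106, 157, 36)


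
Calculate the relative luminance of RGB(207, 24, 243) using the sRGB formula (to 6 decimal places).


Linearize each channel (sRGB transfer function): c = v/255; c_lin = c/12.92 if c ≤ 0.04045, else ((c+0.055)/1.055)^2.4
  R: 207/255 ≈ 0.811765 > 0.04045 → ((0.811765+0.055)/1.055)^2.4 ≈ 0.623960
  G: 24/255 ≈ 0.094118 > 0.04045 → ((0.094118+0.055)/1.055)^2.4 ≈ 0.009134
  B: 243/255 ≈ 0.952941 > 0.04045 → ((0.952941+0.055)/1.055)^2.4 ≈ 0.896269
R_lin = 0.623960, G_lin = 0.009134, B_lin = 0.896269
L = 0.2126×R + 0.7152×G + 0.0722×B
L = 0.2126×0.623960 + 0.7152×0.009134 + 0.0722×0.896269
L ≈ 0.203897


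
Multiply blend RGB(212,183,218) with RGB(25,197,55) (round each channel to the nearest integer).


Multiply: C = A×B/255, rounded to nearest integer
R: 212×25/255 = 5300/255 ≈ 20.784 → 21
G: 183×197/255 = 36051/255 ≈ 141.376 → 141
B: 218×55/255 = 11990/255 ≈ 47.020 → 47
= RGB(21, 141, 47)


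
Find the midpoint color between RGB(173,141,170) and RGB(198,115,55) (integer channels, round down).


Midpoint: each channel = ⌊(C₁+C₂)/2⌋
R: ⌊(173+198)/2⌋ = 185
G: ⌊(141+115)/2⌋ = 128
B: ⌊(170+55)/2⌋ = 112
= RGB(185, 128, 112)


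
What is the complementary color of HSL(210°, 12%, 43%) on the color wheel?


Complement = opposite side of color wheel = hue + 180°
H' = (210 + 180) mod 360 = 30°
S and L unchanged.
= HSL(30°, 12%, 43%)


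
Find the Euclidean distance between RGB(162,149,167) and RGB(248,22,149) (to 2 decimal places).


d = √[(R₁-R₂)² + (G₁-G₂)² + (B₁-B₂)²]
d = √[(162-248)² + (149-22)² + (167-149)²]
d = √[7396 + 16129 + 324]
d = √23849
d ≈ 154.43


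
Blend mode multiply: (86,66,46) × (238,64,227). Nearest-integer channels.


Multiply: C = A×B/255, rounded to nearest integer
R: 86×238/255 = 20468/255 ≈ 80.267 → 80
G: 66×64/255 = 4224/255 ≈ 16.565 → 17
B: 46×227/255 = 10442/255 ≈ 40.949 → 41
= RGB(80, 17, 41)


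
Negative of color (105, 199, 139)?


Invert: (255-R, 255-G, 255-B)
R: 255-105 = 150
G: 255-199 = 56
B: 255-139 = 116
= RGB(150, 56, 116)


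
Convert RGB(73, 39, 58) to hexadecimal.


R = 73 → 49 (hex)
G = 39 → 27 (hex)
B = 58 → 3A (hex)
Hex = #49273A


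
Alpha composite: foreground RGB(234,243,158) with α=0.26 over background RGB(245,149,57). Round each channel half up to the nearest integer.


C = α×F + (1-α)×B, with 1-α = 0.74
R: 0.26×234 + 0.74×245 = 60.84 + 181.30 = 242.14 → 242
G: 0.26×243 + 0.74×149 = 63.18 + 110.26 = 173.44 → 173
B: 0.26×158 + 0.74×57 = 41.08 + 42.18 = 83.26 → 83
= RGB(242, 173, 83)


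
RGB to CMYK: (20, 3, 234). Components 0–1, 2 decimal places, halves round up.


R'=20/255≈0.0784, G'=3/255≈0.0118, B'=234/255≈0.9176
K = 1 - max(R',G',B') = 1 - 234/255 = 21/255 = 0.08235… → 0.08
(1-R'-K)/(1-K) simplifies to (max-R)/max with max = 234:
C = (234-20)/234 = 214/234 = 0.91452… → 0.91
M = (234-3)/234 = 231/234 = 0.98717… → 0.99
Y = (234-234)/234 = 0/234 = 0 → 0.00
= CMYK(0.91, 0.99, 0.00, 0.08)


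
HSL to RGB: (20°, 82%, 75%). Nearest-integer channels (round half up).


H=20°, S=0.82, L=0.75
C = (1-|2L-1|)×S = (1-|0.50|)×0.82 = 0.41
H' = H/60 = 20/60 ≈ 0.3333; X = C×(1-|H' mod 2 - 1|) ≈ 0.1367
m = L - C/2 = 0.75 - 0.205 = 0.545
Sector ⌊H'⌋ = 0 → (R',G',B') = (0.41, ≈0.1367, 0.0)
RGB = ((R'+m)×255, (G'+m)×255, (B'+m)×255) = (243.525, 173.825, 138.975)
Round half up → RGB(244, 174, 139)


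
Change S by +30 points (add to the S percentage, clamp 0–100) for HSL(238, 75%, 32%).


Original S = 75%
Adjustment = +30 percentage points
New S = 75 + (30) = 105
Clamp to [0, 100] → 100
= HSL(238°, 100%, 32%)


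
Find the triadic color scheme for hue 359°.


Triadic: equally spaced at 120° intervals
H1 = 359°
H2 = (359 + 120) mod 360 = 119°
H3 = (359 + 240) mod 360 = 239°
Triadic = 359°, 119°, 239°


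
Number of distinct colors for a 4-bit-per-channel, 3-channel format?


Total bits = 4 bits/channel × 3 channels = 12 bits
Distinct colors = 2^12
= 4,096 colors


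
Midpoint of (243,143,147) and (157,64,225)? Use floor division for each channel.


Midpoint: each channel = ⌊(C₁+C₂)/2⌋
R: ⌊(243+157)/2⌋ = 200
G: ⌊(143+64)/2⌋ = 103
B: ⌊(147+225)/2⌋ = 186
= RGB(200, 103, 186)


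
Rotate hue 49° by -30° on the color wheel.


New hue = (H + rotation) mod 360
New hue = (49 -30) mod 360
= 19 mod 360
= 19°


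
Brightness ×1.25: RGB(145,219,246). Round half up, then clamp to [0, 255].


Multiply each channel by 1.25, round half up, clamp to [0, 255]
R: 145×1.25 = 181.25 → round → 181
G: 219×1.25 = 273.75 → round → 274 → clamp → 255
B: 246×1.25 = 307.5 → round → 308 → clamp → 255
= RGB(181, 255, 255)


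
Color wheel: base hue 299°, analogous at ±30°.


Base hue: 299°
Left analog: (299 - 30) mod 360 = 269°
Right analog: (299 + 30) mod 360 = 329°
Analogous hues = 269° and 329°


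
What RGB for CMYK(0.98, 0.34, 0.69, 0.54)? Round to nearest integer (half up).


R = 255 × (1-C) × (1-K) = 255 × 0.02 × 0.46 = 2.346 → 2
G = 255 × (1-M) × (1-K) = 255 × 0.66 × 0.46 = 77.418 → 77
B = 255 × (1-Y) × (1-K) = 255 × 0.31 × 0.46 = 36.363 → 36
= RGB(2, 77, 36)


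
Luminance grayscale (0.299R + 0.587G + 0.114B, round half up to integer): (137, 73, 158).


Gray = 0.299×R + 0.587×G + 0.114×B
Gray = 0.299×137 + 0.587×73 + 0.114×158
Gray = 40.963 + 42.851 + 18.012
Gray = 101.826 → round half up → 102
Gray = 102


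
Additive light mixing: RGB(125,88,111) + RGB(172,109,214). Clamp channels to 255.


Additive: each channel = min(255, C₁+C₂)
R: 125+172 = 297 → 255
G: 88+109 = 197 → 197
B: 111+214 = 325 → 255
= RGB(255, 197, 255)


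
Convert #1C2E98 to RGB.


1C → 28 (R)
2E → 46 (G)
98 → 152 (B)
= RGB(28, 46, 152)


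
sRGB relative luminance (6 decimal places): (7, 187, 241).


Linearize each channel (sRGB transfer function): c = v/255; c_lin = c/12.92 if c ≤ 0.04045, else ((c+0.055)/1.055)^2.4
  R: 7/255 ≈ 0.027451 ≤ 0.04045 → 0.027451/12.92 ≈ 0.002125
  G: 187/255 ≈ 0.733333 > 0.04045 → ((0.733333+0.055)/1.055)^2.4 ≈ 0.496933
  B: 241/255 ≈ 0.945098 > 0.04045 → ((0.945098+0.055)/1.055)^2.4 ≈ 0.879622
R_lin = 0.002125, G_lin = 0.496933, B_lin = 0.879622
L = 0.2126×R + 0.7152×G + 0.0722×B
L = 0.2126×0.002125 + 0.7152×0.496933 + 0.0722×0.879622
L ≈ 0.419367


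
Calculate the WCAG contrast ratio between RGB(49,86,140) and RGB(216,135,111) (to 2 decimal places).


Linearize each sRGB channel c=v/255: c/12.92 if c ≤ 0.04045 else ((c+0.055)/1.055)^2.4
L = 0.2126×R_lin + 0.7152×G_lin + 0.0722×B_lin
Color 1 (49,86,140):
  R=49: 49/255≈0.1922 > 0.04045 → ((0.1922+0.055)/1.055)^2.4 ≈ 0.03071
  G=86: 86/255≈0.3373 > 0.04045 → ((0.3373+0.055)/1.055)^2.4 ≈ 0.09306
  B=140: 140/255≈0.5490 > 0.04045 → ((0.5490+0.055)/1.055)^2.4 ≈ 0.26225
  L1 = 0.2126×0.03071 + 0.7152×0.09306 + 0.0722×0.26225 ≈ 0.09202
Color 2 (216,135,111):
  R=216: 216/255≈0.8471 > 0.04045 → ((0.8471+0.055)/1.055)^2.4 ≈ 0.68669
  G=135: 135/255≈0.5294 > 0.04045 → ((0.5294+0.055)/1.055)^2.4 ≈ 0.24228
  B=111: 111/255≈0.4353 > 0.04045 → ((0.4353+0.055)/1.055)^2.4 ≈ 0.15896
  L2 = 0.2126×0.68669 + 0.7152×0.24228 + 0.0722×0.15896 ≈ 0.33075
Lighter = 0.33075, Darker = 0.09202
Ratio = (L_lighter + 0.05) / (L_darker + 0.05)
Ratio = (0.33075 + 0.05) / (0.09202 + 0.05) = 0.38075 / 0.14202 ≈ 2.6809
Ratio ≈ 2.68:1


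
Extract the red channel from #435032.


Color: #435032
R = 43 = 67
G = 50 = 80
B = 32 = 50
Red = 67


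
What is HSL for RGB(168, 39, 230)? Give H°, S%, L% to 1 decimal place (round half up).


Normalize: R'=168/255≈0.6588, G'=39/255≈0.1529, B'=230/255≈0.9020
Max=230/255, Min=39/255, Δ=Max-Min=191/255
L = (Max+Min)/2 = (230+39)/510 = 269/510 = 0.52745… → L = 52.7%
L > 0.5 → S = Δ/(2-Max-Min) = 191/(510-230-39) = 191/241 = 0.79253… → S = 79.3%
(the 1/255 factors cancel in S and H, so raw channel differences can be used)
Max is B' → H = 60 × ((R-G)/Δ + 4) = 60 × ((168-39)/191 + 4)
  129/191 + 4 = 0.6753… + 4 = 4.6753…
  H = 60 × 4.6753… = 280.523…° → H = 280.5°
= HSL(280.5°, 79.3%, 52.7%)


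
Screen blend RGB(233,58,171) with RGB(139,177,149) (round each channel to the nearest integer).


Screen: C = 255 - (255-A)×(255-B)/255, rounded to nearest integer
R: 255 - (255-233)×(255-139)/255 = 255 - 2552/255 ≈ 255 - 10.008 = 244.992 → 245
G: 255 - (255-58)×(255-177)/255 = 255 - 15366/255 ≈ 255 - 60.259 = 194.741 → 195
B: 255 - (255-171)×(255-149)/255 = 255 - 8904/255 ≈ 255 - 34.918 = 220.082 → 220
= RGB(245, 195, 220)


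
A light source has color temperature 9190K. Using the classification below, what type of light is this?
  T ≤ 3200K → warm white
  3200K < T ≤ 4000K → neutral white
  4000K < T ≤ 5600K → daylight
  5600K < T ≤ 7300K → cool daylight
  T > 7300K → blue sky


Temperature: 9190K
9190K > 7300K → blue sky
Classification: blue sky


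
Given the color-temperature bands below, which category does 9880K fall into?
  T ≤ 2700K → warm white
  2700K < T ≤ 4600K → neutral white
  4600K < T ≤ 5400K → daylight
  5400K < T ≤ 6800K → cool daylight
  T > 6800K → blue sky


Temperature: 9880K
9880K > 6800K → blue sky
Classification: blue sky


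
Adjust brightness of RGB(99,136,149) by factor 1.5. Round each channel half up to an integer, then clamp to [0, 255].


Multiply each channel by 1.5, round half up, clamp to [0, 255]
R: 99×1.5 = 148.5 → round → 149
G: 136×1.5 = 204
B: 149×1.5 = 223.5 → round → 224
= RGB(149, 204, 224)


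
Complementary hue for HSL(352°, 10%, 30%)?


Complement = opposite side of color wheel = hue + 180°
H' = (352 + 180) mod 360 = 172°
S and L unchanged.
= HSL(172°, 10%, 30%)


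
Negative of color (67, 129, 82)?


Invert: (255-R, 255-G, 255-B)
R: 255-67 = 188
G: 255-129 = 126
B: 255-82 = 173
= RGB(188, 126, 173)


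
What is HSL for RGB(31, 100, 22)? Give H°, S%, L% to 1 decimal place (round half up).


Normalize: R'=31/255≈0.1216, G'=100/255≈0.3922, B'=22/255≈0.0863
Max=100/255, Min=22/255, Δ=Max-Min=78/255
L = (Max+Min)/2 = (100+22)/510 = 122/510 = 0.23921… → L = 23.9%
L ≤ 0.5 → S = Δ/(Max+Min) = 78/(100+22) = 78/122 = 0.63934… → S = 63.9%
(the 1/255 factors cancel in S and H, so raw channel differences can be used)
Max is G' → H = 60 × ((B-R)/Δ + 2) = 60 × ((22-31)/78 + 2)
  -9/78 + 2 = -0.1153… + 2 = 1.8846…
  H = 60 × 1.8846… = 113.076…° → H = 113.1°
= HSL(113.1°, 63.9%, 23.9%)


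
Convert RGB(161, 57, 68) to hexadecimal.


R = 161 → A1 (hex)
G = 57 → 39 (hex)
B = 68 → 44 (hex)
Hex = #A13944


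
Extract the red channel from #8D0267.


Color: #8D0267
R = 8D = 141
G = 02 = 2
B = 67 = 103
Red = 141


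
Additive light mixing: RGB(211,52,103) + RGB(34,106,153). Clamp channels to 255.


Additive: each channel = min(255, C₁+C₂)
R: 211+34 = 245 → 245
G: 52+106 = 158 → 158
B: 103+153 = 256 → 255
= RGB(245, 158, 255)


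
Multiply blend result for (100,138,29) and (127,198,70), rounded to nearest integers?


Multiply: C = A×B/255, rounded to nearest integer
R: 100×127/255 = 12700/255 ≈ 49.804 → 50
G: 138×198/255 = 27324/255 ≈ 107.153 → 107
B: 29×70/255 = 2030/255 ≈ 7.961 → 8
= RGB(50, 107, 8)


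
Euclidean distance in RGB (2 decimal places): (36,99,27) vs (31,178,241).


d = √[(R₁-R₂)² + (G₁-G₂)² + (B₁-B₂)²]
d = √[(36-31)² + (99-178)² + (27-241)²]
d = √[25 + 6241 + 45796]
d = √52062
d ≈ 228.17


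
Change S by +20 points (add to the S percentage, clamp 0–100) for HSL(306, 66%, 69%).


Original S = 66%
Adjustment = +20 percentage points
New S = 66 + (20) = 86
Clamp to [0, 100] → 86
= HSL(306°, 86%, 69%)


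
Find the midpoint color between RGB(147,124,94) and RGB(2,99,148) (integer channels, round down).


Midpoint: each channel = ⌊(C₁+C₂)/2⌋
R: ⌊(147+2)/2⌋ = 74
G: ⌊(124+99)/2⌋ = 111
B: ⌊(94+148)/2⌋ = 121
= RGB(74, 111, 121)


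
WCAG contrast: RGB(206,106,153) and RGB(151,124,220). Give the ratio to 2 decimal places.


Linearize each sRGB channel c=v/255: c/12.92 if c ≤ 0.04045 else ((c+0.055)/1.055)^2.4
L = 0.2126×R_lin + 0.7152×G_lin + 0.0722×B_lin
Color 1 (206,106,153):
  R=206: 206/255≈0.8078 > 0.04045 → ((0.8078+0.055)/1.055)^2.4 ≈ 0.61721
  G=106: 106/255≈0.4157 > 0.04045 → ((0.4157+0.055)/1.055)^2.4 ≈ 0.14413
  B=153: 153/255≈0.6000 > 0.04045 → ((0.6000+0.055)/1.055)^2.4 ≈ 0.31855
  L1 = 0.2126×0.61721 + 0.7152×0.14413 + 0.0722×0.31855 ≈ 0.25730
Color 2 (151,124,220):
  R=151: 151/255≈0.5922 > 0.04045 → ((0.5922+0.055)/1.055)^2.4 ≈ 0.30947
  G=124: 124/255≈0.4863 > 0.04045 → ((0.4863+0.055)/1.055)^2.4 ≈ 0.20156
  B=220: 220/255≈0.8627 > 0.04045 → ((0.8627+0.055)/1.055)^2.4 ≈ 0.71569
  L2 = 0.2126×0.30947 + 0.7152×0.20156 + 0.0722×0.71569 ≈ 0.26162
Lighter = 0.26162, Darker = 0.25730
Ratio = (L_lighter + 0.05) / (L_darker + 0.05)
Ratio = (0.26162 + 0.05) / (0.25730 + 0.05) = 0.31162 / 0.30730 ≈ 1.0141
Ratio ≈ 1.01:1


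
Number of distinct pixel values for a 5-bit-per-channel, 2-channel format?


Total bits = 5 bits/channel × 2 channels = 10 bits
Distinct pixel values = 2^10
= 1,024 pixel values


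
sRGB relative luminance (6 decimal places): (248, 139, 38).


Linearize each channel (sRGB transfer function): c = v/255; c_lin = c/12.92 if c ≤ 0.04045, else ((c+0.055)/1.055)^2.4
  R: 248/255 ≈ 0.972549 > 0.04045 → ((0.972549+0.055)/1.055)^2.4 ≈ 0.938686
  G: 139/255 ≈ 0.545098 > 0.04045 → ((0.545098+0.055)/1.055)^2.4 ≈ 0.258183
  B: 38/255 ≈ 0.149020 > 0.04045 → ((0.149020+0.055)/1.055)^2.4 ≈ 0.019382
R_lin = 0.938686, G_lin = 0.258183, B_lin = 0.019382
L = 0.2126×R + 0.7152×G + 0.0722×B
L = 0.2126×0.938686 + 0.7152×0.258183 + 0.0722×0.019382
L ≈ 0.385616


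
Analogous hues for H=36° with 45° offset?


Base hue: 36°
Left analog: (36 - 45) mod 360 = 351°
Right analog: (36 + 45) mod 360 = 81°
Analogous hues = 351° and 81°


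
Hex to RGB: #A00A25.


A0 → 160 (R)
0A → 10 (G)
25 → 37 (B)
= RGB(160, 10, 37)


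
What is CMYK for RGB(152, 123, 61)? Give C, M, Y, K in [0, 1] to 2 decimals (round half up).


R'=152/255≈0.5961, G'=123/255≈0.4824, B'=61/255≈0.2392
K = 1 - max(R',G',B') = 1 - 152/255 = 103/255 = 0.40392… → 0.40
(1-R'-K)/(1-K) simplifies to (max-R)/max with max = 152:
C = (152-152)/152 = 0/152 = 0 → 0.00
M = (152-123)/152 = 29/152 = 0.19078… → 0.19
Y = (152-61)/152 = 91/152 = 0.59868… → 0.60
= CMYK(0.00, 0.19, 0.60, 0.40)


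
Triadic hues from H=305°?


Triadic: equally spaced at 120° intervals
H1 = 305°
H2 = (305 + 120) mod 360 = 65°
H3 = (305 + 240) mod 360 = 185°
Triadic = 305°, 65°, 185°


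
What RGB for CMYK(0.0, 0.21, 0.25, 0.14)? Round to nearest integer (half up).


R = 255 × (1-C) × (1-K) = 255 × 1.00 × 0.86 = 219.3 → 219
G = 255 × (1-M) × (1-K) = 255 × 0.79 × 0.86 = 173.247 → 173
B = 255 × (1-Y) × (1-K) = 255 × 0.75 × 0.86 = 164.475 → 164
= RGB(219, 173, 164)


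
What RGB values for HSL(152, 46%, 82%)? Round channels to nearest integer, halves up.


H=152°, S=0.46, L=0.82
C = (1-|2L-1|)×S = (1-|0.64|)×0.46 = 0.1656
H' = H/60 = 152/60 ≈ 2.5333; X = C×(1-|H' mod 2 - 1|) = 0.08832
m = L - C/2 = 0.82 - 0.0828 = 0.7372
Sector ⌊H'⌋ = 2 → (R',G',B') = (0.0, 0.1656, 0.08832)
RGB = ((R'+m)×255, (G'+m)×255, (B'+m)×255) = (187.986, 230.214, 210.5076)
Round half up → RGB(188, 230, 211)


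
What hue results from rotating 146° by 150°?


New hue = (H + rotation) mod 360
New hue = (146 + 150) mod 360
= 296 mod 360
= 296°


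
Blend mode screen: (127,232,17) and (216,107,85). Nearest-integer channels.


Screen: C = 255 - (255-A)×(255-B)/255, rounded to nearest integer
R: 255 - (255-127)×(255-216)/255 = 255 - 4992/255 ≈ 255 - 19.576 = 235.424 → 235
G: 255 - (255-232)×(255-107)/255 = 255 - 3404/255 ≈ 255 - 13.349 = 241.651 → 242
B: 255 - (255-17)×(255-85)/255 = 255 - 40460/255 ≈ 255 - 158.667 = 96.333 → 96
= RGB(235, 242, 96)


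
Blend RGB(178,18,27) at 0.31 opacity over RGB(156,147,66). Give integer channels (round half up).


C = α×F + (1-α)×B, with 1-α = 0.69
R: 0.31×178 + 0.69×156 = 55.18 + 107.64 = 162.82 → 163
G: 0.31×18 + 0.69×147 = 5.58 + 101.43 = 107.01 → 107
B: 0.31×27 + 0.69×66 = 8.37 + 45.54 = 53.91 → 54
= RGB(163, 107, 54)


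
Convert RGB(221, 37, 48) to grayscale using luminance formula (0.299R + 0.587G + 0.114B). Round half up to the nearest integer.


Gray = 0.299×R + 0.587×G + 0.114×B
Gray = 0.299×221 + 0.587×37 + 0.114×48
Gray = 66.079 + 21.719 + 5.472
Gray = 93.270 → round half up → 93
Gray = 93


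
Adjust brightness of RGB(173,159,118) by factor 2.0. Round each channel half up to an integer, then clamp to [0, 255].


Multiply each channel by 2.0, round half up, clamp to [0, 255]
R: 173×2.0 = 346 → clamp → 255
G: 159×2.0 = 318 → clamp → 255
B: 118×2.0 = 236
= RGB(255, 255, 236)


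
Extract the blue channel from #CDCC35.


Color: #CDCC35
R = CD = 205
G = CC = 204
B = 35 = 53
Blue = 53


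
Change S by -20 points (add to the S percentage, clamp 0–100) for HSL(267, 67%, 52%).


Original S = 67%
Adjustment = -20 percentage points
New S = 67 + (-20) = 47
Clamp to [0, 100] → 47
= HSL(267°, 47%, 52%)


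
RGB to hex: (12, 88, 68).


R = 12 → 0C (hex)
G = 88 → 58 (hex)
B = 68 → 44 (hex)
Hex = #0C5844


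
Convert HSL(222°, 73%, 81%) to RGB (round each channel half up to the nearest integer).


H=222°, S=0.73, L=0.81
C = (1-|2L-1|)×S = (1-|0.62|)×0.73 = 0.2774
H' = H/60 = 222/60 ≈ 3.7000; X = C×(1-|H' mod 2 - 1|) = 0.08322
m = L - C/2 = 0.81 - 0.1387 = 0.6713
Sector ⌊H'⌋ = 3 → (R',G',B') = (0.0, 0.08322, 0.2774)
RGB = ((R'+m)×255, (G'+m)×255, (B'+m)×255) = (171.1815, 192.4026, 241.9185)
Round half up → RGB(171, 192, 242)


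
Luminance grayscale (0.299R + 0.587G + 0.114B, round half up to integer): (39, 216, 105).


Gray = 0.299×R + 0.587×G + 0.114×B
Gray = 0.299×39 + 0.587×216 + 0.114×105
Gray = 11.661 + 126.792 + 11.970
Gray = 150.423 → round half up → 150
Gray = 150


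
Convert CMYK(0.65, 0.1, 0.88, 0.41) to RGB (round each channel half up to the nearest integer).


R = 255 × (1-C) × (1-K) = 255 × 0.35 × 0.59 = 52.6575 → 53
G = 255 × (1-M) × (1-K) = 255 × 0.90 × 0.59 = 135.405 → 135
B = 255 × (1-Y) × (1-K) = 255 × 0.12 × 0.59 = 18.054 → 18
= RGB(53, 135, 18)


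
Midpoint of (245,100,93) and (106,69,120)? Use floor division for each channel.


Midpoint: each channel = ⌊(C₁+C₂)/2⌋
R: ⌊(245+106)/2⌋ = 175
G: ⌊(100+69)/2⌋ = 84
B: ⌊(93+120)/2⌋ = 106
= RGB(175, 84, 106)


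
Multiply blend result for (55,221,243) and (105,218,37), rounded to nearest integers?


Multiply: C = A×B/255, rounded to nearest integer
R: 55×105/255 = 5775/255 ≈ 22.647 → 23
G: 221×218/255 = 48178/255 ≈ 188.933 → 189
B: 243×37/255 = 8991/255 ≈ 35.259 → 35
= RGB(23, 189, 35)


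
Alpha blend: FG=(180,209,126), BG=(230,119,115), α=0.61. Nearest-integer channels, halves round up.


C = α×F + (1-α)×B, with 1-α = 0.39
R: 0.61×180 + 0.39×230 = 109.80 + 89.70 = 199.50 → 200
G: 0.61×209 + 0.39×119 = 127.49 + 46.41 = 173.90 → 174
B: 0.61×126 + 0.39×115 = 76.86 + 44.85 = 121.71 → 122
= RGB(200, 174, 122)


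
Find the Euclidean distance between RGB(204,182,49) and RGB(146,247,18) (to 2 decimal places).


d = √[(R₁-R₂)² + (G₁-G₂)² + (B₁-B₂)²]
d = √[(204-146)² + (182-247)² + (49-18)²]
d = √[3364 + 4225 + 961]
d = √8550
d ≈ 92.47


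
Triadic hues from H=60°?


Triadic: equally spaced at 120° intervals
H1 = 60°
H2 = (60 + 120) mod 360 = 180°
H3 = (60 + 240) mod 360 = 300°
Triadic = 60°, 180°, 300°


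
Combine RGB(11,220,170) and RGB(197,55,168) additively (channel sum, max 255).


Additive: each channel = min(255, C₁+C₂)
R: 11+197 = 208 → 208
G: 220+55 = 275 → 255
B: 170+168 = 338 → 255
= RGB(208, 255, 255)


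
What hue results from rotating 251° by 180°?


New hue = (H + rotation) mod 360
New hue = (251 + 180) mod 360
= 431 mod 360
= 71°


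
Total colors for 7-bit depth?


Colors = 2^bits = 2^7
= 128 colors


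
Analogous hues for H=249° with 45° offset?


Base hue: 249°
Left analog: (249 - 45) mod 360 = 204°
Right analog: (249 + 45) mod 360 = 294°
Analogous hues = 204° and 294°


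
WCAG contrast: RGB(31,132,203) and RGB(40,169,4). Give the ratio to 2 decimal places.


Linearize each sRGB channel c=v/255: c/12.92 if c ≤ 0.04045 else ((c+0.055)/1.055)^2.4
L = 0.2126×R_lin + 0.7152×G_lin + 0.0722×B_lin
Color 1 (31,132,203):
  R=31: 31/255≈0.1216 > 0.04045 → ((0.1216+0.055)/1.055)^2.4 ≈ 0.01370
  G=132: 132/255≈0.5176 > 0.04045 → ((0.5176+0.055)/1.055)^2.4 ≈ 0.23074
  B=203: 203/255≈0.7961 > 0.04045 → ((0.7961+0.055)/1.055)^2.4 ≈ 0.59720
  L1 = 0.2126×0.01370 + 0.7152×0.23074 + 0.0722×0.59720 ≈ 0.21106
Color 2 (40,169,4):
  R=40: 40/255≈0.1569 > 0.04045 → ((0.1569+0.055)/1.055)^2.4 ≈ 0.02122
  G=169: 169/255≈0.6627 > 0.04045 → ((0.6627+0.055)/1.055)^2.4 ≈ 0.39676
  B=4: 4/255≈0.0157 ≤ 0.04045 → 0.0157/12.92 ≈ 0.00121
  L2 = 0.2126×0.02122 + 0.7152×0.39676 + 0.0722×0.00121 ≈ 0.28836
Lighter = 0.28836, Darker = 0.21106
Ratio = (L_lighter + 0.05) / (L_darker + 0.05)
Ratio = (0.28836 + 0.05) / (0.21106 + 0.05) = 0.33836 / 0.26106 ≈ 1.2961
Ratio ≈ 1.30:1


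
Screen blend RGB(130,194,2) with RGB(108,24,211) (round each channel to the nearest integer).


Screen: C = 255 - (255-A)×(255-B)/255, rounded to nearest integer
R: 255 - (255-130)×(255-108)/255 = 255 - 18375/255 ≈ 255 - 72.059 = 182.941 → 183
G: 255 - (255-194)×(255-24)/255 = 255 - 14091/255 ≈ 255 - 55.259 = 199.741 → 200
B: 255 - (255-2)×(255-211)/255 = 255 - 11132/255 ≈ 255 - 43.655 = 211.345 → 211
= RGB(183, 200, 211)


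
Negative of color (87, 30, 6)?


Invert: (255-R, 255-G, 255-B)
R: 255-87 = 168
G: 255-30 = 225
B: 255-6 = 249
= RGB(168, 225, 249)


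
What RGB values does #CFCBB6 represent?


CF → 207 (R)
CB → 203 (G)
B6 → 182 (B)
= RGB(207, 203, 182)


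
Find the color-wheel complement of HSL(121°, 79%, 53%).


Complement = opposite side of color wheel = hue + 180°
H' = (121 + 180) mod 360 = 301°
S and L unchanged.
= HSL(301°, 79%, 53%)


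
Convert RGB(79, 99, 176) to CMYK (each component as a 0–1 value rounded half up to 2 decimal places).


R'=79/255≈0.3098, G'=99/255≈0.3882, B'=176/255≈0.6902
K = 1 - max(R',G',B') = 1 - 176/255 = 79/255 = 0.30980… → 0.31
(1-R'-K)/(1-K) simplifies to (max-R)/max with max = 176:
C = (176-79)/176 = 97/176 = 0.55113… → 0.55
M = (176-99)/176 = 77/176 = 0.4375 → 0.44
Y = (176-176)/176 = 0/176 = 0 → 0.00
= CMYK(0.55, 0.44, 0.00, 0.31)


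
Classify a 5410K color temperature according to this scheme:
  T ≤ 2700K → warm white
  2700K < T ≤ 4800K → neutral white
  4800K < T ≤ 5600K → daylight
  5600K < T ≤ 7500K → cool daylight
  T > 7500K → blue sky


Temperature: 5410K
4800K < 5410K ≤ 5600K → daylight
Classification: daylight


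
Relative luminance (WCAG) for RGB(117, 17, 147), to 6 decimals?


Linearize each channel (sRGB transfer function): c = v/255; c_lin = c/12.92 if c ≤ 0.04045, else ((c+0.055)/1.055)^2.4
  R: 117/255 ≈ 0.458824 > 0.04045 → ((0.458824+0.055)/1.055)^2.4 ≈ 0.177888
  G: 17/255 ≈ 0.066667 > 0.04045 → ((0.066667+0.055)/1.055)^2.4 ≈ 0.005605
  B: 147/255 ≈ 0.576471 > 0.04045 → ((0.576471+0.055)/1.055)^2.4 ≈ 0.291771
R_lin = 0.177888, G_lin = 0.005605, B_lin = 0.291771
L = 0.2126×R + 0.7152×G + 0.0722×B
L = 0.2126×0.177888 + 0.7152×0.005605 + 0.0722×0.291771
L ≈ 0.062894


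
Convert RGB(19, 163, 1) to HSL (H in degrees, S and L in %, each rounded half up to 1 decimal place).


Normalize: R'=19/255≈0.0745, G'=163/255≈0.6392, B'=1/255≈0.0039
Max=163/255, Min=1/255, Δ=Max-Min=162/255
L = (Max+Min)/2 = (163+1)/510 = 164/510 = 0.32156… → L = 32.2%
L ≤ 0.5 → S = Δ/(Max+Min) = 162/(163+1) = 162/164 = 0.98780… → S = 98.8%
(the 1/255 factors cancel in S and H, so raw channel differences can be used)
Max is G' → H = 60 × ((B-R)/Δ + 2) = 60 × ((1-19)/162 + 2)
  -18/162 + 2 = -0.1111… + 2 = 1.8888…
  H = 60 × 1.8888… = 113.333…° → H = 113.3°
= HSL(113.3°, 98.8%, 32.2%)


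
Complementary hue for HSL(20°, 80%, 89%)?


Complement = opposite side of color wheel = hue + 180°
H' = (20 + 180) mod 360 = 200°
S and L unchanged.
= HSL(200°, 80%, 89%)


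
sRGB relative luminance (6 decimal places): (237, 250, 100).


Linearize each channel (sRGB transfer function): c = v/255; c_lin = c/12.92 if c ≤ 0.04045, else ((c+0.055)/1.055)^2.4
  R: 237/255 ≈ 0.929412 > 0.04045 → ((0.929412+0.055)/1.055)^2.4 ≈ 0.846873
  G: 250/255 ≈ 0.980392 > 0.04045 → ((0.980392+0.055)/1.055)^2.4 ≈ 0.955973
  B: 100/255 ≈ 0.392157 > 0.04045 → ((0.392157+0.055)/1.055)^2.4 ≈ 0.127438
R_lin = 0.846873, G_lin = 0.955973, B_lin = 0.127438
L = 0.2126×R + 0.7152×G + 0.0722×B
L = 0.2126×0.846873 + 0.7152×0.955973 + 0.0722×0.127438
L ≈ 0.872958


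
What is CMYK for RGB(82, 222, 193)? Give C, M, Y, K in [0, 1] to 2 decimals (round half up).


R'=82/255≈0.3216, G'=222/255≈0.8706, B'=193/255≈0.7569
K = 1 - max(R',G',B') = 1 - 222/255 = 33/255 = 0.12941… → 0.13
(1-R'-K)/(1-K) simplifies to (max-R)/max with max = 222:
C = (222-82)/222 = 140/222 = 0.63063… → 0.63
M = (222-222)/222 = 0/222 = 0 → 0.00
Y = (222-193)/222 = 29/222 = 0.13063… → 0.13
= CMYK(0.63, 0.00, 0.13, 0.13)


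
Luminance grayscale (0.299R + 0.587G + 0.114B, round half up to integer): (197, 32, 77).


Gray = 0.299×R + 0.587×G + 0.114×B
Gray = 0.299×197 + 0.587×32 + 0.114×77
Gray = 58.903 + 18.784 + 8.778
Gray = 86.465 → round half up → 86
Gray = 86


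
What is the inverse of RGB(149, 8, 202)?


Invert: (255-R, 255-G, 255-B)
R: 255-149 = 106
G: 255-8 = 247
B: 255-202 = 53
= RGB(106, 247, 53)


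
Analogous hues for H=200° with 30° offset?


Base hue: 200°
Left analog: (200 - 30) mod 360 = 170°
Right analog: (200 + 30) mod 360 = 230°
Analogous hues = 170° and 230°


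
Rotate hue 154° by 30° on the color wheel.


New hue = (H + rotation) mod 360
New hue = (154 + 30) mod 360
= 184 mod 360
= 184°


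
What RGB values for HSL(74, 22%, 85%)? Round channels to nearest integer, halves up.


H=74°, S=0.22, L=0.85
C = (1-|2L-1|)×S = (1-|0.70|)×0.22 = 0.066
H' = H/60 = 74/60 ≈ 1.2333; X = C×(1-|H' mod 2 - 1|) = 0.0506
m = L - C/2 = 0.85 - 0.033 = 0.817
Sector ⌊H'⌋ = 1 → (R',G',B') = (0.0506, 0.066, 0.0)
RGB = ((R'+m)×255, (G'+m)×255, (B'+m)×255) = (221.238, 225.165, 208.335)
Round half up → RGB(221, 225, 208)


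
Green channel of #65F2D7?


Color: #65F2D7
R = 65 = 101
G = F2 = 242
B = D7 = 215
Green = 242


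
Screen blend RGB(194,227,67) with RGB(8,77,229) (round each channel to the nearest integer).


Screen: C = 255 - (255-A)×(255-B)/255, rounded to nearest integer
R: 255 - (255-194)×(255-8)/255 = 255 - 15067/255 ≈ 255 - 59.086 = 195.914 → 196
G: 255 - (255-227)×(255-77)/255 = 255 - 4984/255 ≈ 255 - 19.545 = 235.455 → 235
B: 255 - (255-67)×(255-229)/255 = 255 - 4888/255 ≈ 255 - 19.169 = 235.831 → 236
= RGB(196, 235, 236)


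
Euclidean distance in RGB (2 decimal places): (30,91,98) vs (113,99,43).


d = √[(R₁-R₂)² + (G₁-G₂)² + (B₁-B₂)²]
d = √[(30-113)² + (91-99)² + (98-43)²]
d = √[6889 + 64 + 3025]
d = √9978
d ≈ 99.89


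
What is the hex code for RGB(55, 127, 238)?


R = 55 → 37 (hex)
G = 127 → 7F (hex)
B = 238 → EE (hex)
Hex = #377FEE


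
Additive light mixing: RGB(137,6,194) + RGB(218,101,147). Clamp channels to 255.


Additive: each channel = min(255, C₁+C₂)
R: 137+218 = 355 → 255
G: 6+101 = 107 → 107
B: 194+147 = 341 → 255
= RGB(255, 107, 255)


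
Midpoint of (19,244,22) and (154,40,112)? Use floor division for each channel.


Midpoint: each channel = ⌊(C₁+C₂)/2⌋
R: ⌊(19+154)/2⌋ = 86
G: ⌊(244+40)/2⌋ = 142
B: ⌊(22+112)/2⌋ = 67
= RGB(86, 142, 67)


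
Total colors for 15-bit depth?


Colors = 2^bits = 2^15
= 32,768 colors


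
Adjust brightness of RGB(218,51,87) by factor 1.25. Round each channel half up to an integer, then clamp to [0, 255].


Multiply each channel by 1.25, round half up, clamp to [0, 255]
R: 218×1.25 = 272.5 → round → 273 → clamp → 255
G: 51×1.25 = 63.75 → round → 64
B: 87×1.25 = 108.75 → round → 109
= RGB(255, 64, 109)


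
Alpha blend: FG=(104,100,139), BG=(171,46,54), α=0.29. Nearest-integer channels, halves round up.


C = α×F + (1-α)×B, with 1-α = 0.71
R: 0.29×104 + 0.71×171 = 30.16 + 121.41 = 151.57 → 152
G: 0.29×100 + 0.71×46 = 29.00 + 32.66 = 61.66 → 62
B: 0.29×139 + 0.71×54 = 40.31 + 38.34 = 78.65 → 79
= RGB(152, 62, 79)


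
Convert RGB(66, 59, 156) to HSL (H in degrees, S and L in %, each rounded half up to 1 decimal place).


Normalize: R'=66/255≈0.2588, G'=59/255≈0.2314, B'=156/255≈0.6118
Max=156/255, Min=59/255, Δ=Max-Min=97/255
L = (Max+Min)/2 = (156+59)/510 = 215/510 = 0.42156… → L = 42.2%
L ≤ 0.5 → S = Δ/(Max+Min) = 97/(156+59) = 97/215 = 0.45116… → S = 45.1%
(the 1/255 factors cancel in S and H, so raw channel differences can be used)
Max is B' → H = 60 × ((R-G)/Δ + 4) = 60 × ((66-59)/97 + 4)
  7/97 + 4 = 0.0721… + 4 = 4.0721…
  H = 60 × 4.0721… = 244.329…° → H = 244.3°
= HSL(244.3°, 45.1%, 42.2%)


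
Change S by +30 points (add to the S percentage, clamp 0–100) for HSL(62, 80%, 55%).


Original S = 80%
Adjustment = +30 percentage points
New S = 80 + (30) = 110
Clamp to [0, 100] → 100
= HSL(62°, 100%, 55%)


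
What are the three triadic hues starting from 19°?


Triadic: equally spaced at 120° intervals
H1 = 19°
H2 = (19 + 120) mod 360 = 139°
H3 = (19 + 240) mod 360 = 259°
Triadic = 19°, 139°, 259°


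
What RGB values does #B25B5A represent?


B2 → 178 (R)
5B → 91 (G)
5A → 90 (B)
= RGB(178, 91, 90)


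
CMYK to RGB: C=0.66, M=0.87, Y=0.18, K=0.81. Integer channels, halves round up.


R = 255 × (1-C) × (1-K) = 255 × 0.34 × 0.19 = 16.473 → 16
G = 255 × (1-M) × (1-K) = 255 × 0.13 × 0.19 = 6.2985 → 6
B = 255 × (1-Y) × (1-K) = 255 × 0.82 × 0.19 = 39.729 → 40
= RGB(16, 6, 40)


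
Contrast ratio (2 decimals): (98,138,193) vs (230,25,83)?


Linearize each sRGB channel c=v/255: c/12.92 if c ≤ 0.04045 else ((c+0.055)/1.055)^2.4
L = 0.2126×R_lin + 0.7152×G_lin + 0.0722×B_lin
Color 1 (98,138,193):
  R=98: 98/255≈0.3843 > 0.04045 → ((0.3843+0.055)/1.055)^2.4 ≈ 0.12214
  G=138: 138/255≈0.5412 > 0.04045 → ((0.5412+0.055)/1.055)^2.4 ≈ 0.25415
  B=193: 193/255≈0.7569 > 0.04045 → ((0.7569+0.055)/1.055)^2.4 ≈ 0.53328
  L1 = 0.2126×0.12214 + 0.7152×0.25415 + 0.0722×0.53328 ≈ 0.24624
Color 2 (230,25,83):
  R=230: 230/255≈0.9020 > 0.04045 → ((0.9020+0.055)/1.055)^2.4 ≈ 0.79130
  G=25: 25/255≈0.0980 > 0.04045 → ((0.0980+0.055)/1.055)^2.4 ≈ 0.00972
  B=83: 83/255≈0.3255 > 0.04045 → ((0.3255+0.055)/1.055)^2.4 ≈ 0.08650
  L2 = 0.2126×0.79130 + 0.7152×0.00972 + 0.0722×0.08650 ≈ 0.18143
Lighter = 0.24624, Darker = 0.18143
Ratio = (L_lighter + 0.05) / (L_darker + 0.05)
Ratio = (0.24624 + 0.05) / (0.18143 + 0.05) = 0.29624 / 0.23143 ≈ 1.2800
Ratio ≈ 1.28:1


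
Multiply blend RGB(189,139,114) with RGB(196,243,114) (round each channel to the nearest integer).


Multiply: C = A×B/255, rounded to nearest integer
R: 189×196/255 = 37044/255 ≈ 145.271 → 145
G: 139×243/255 = 33777/255 ≈ 132.459 → 132
B: 114×114/255 = 12996/255 ≈ 50.965 → 51
= RGB(145, 132, 51)


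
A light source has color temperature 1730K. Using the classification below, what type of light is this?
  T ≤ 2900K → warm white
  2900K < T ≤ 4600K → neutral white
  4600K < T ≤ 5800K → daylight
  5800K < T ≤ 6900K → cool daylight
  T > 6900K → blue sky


Temperature: 1730K
1730K ≤ 2900K → warm white
Classification: warm white


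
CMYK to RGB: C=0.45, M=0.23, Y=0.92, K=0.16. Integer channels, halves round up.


R = 255 × (1-C) × (1-K) = 255 × 0.55 × 0.84 = 117.81 → 118
G = 255 × (1-M) × (1-K) = 255 × 0.77 × 0.84 = 164.934 → 165
B = 255 × (1-Y) × (1-K) = 255 × 0.08 × 0.84 = 17.136 → 17
= RGB(118, 165, 17)


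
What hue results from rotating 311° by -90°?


New hue = (H + rotation) mod 360
New hue = (311 -90) mod 360
= 221 mod 360
= 221°


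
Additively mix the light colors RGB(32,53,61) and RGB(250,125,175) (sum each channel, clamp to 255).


Additive: each channel = min(255, C₁+C₂)
R: 32+250 = 282 → 255
G: 53+125 = 178 → 178
B: 61+175 = 236 → 236
= RGB(255, 178, 236)


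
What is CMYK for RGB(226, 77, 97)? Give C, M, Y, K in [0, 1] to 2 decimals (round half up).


R'=226/255≈0.8863, G'=77/255≈0.3020, B'=97/255≈0.3804
K = 1 - max(R',G',B') = 1 - 226/255 = 29/255 = 0.11372… → 0.11
(1-R'-K)/(1-K) simplifies to (max-R)/max with max = 226:
C = (226-226)/226 = 0/226 = 0 → 0.00
M = (226-77)/226 = 149/226 = 0.65929… → 0.66
Y = (226-97)/226 = 129/226 = 0.57079… → 0.57
= CMYK(0.00, 0.66, 0.57, 0.11)


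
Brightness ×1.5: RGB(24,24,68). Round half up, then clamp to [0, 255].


Multiply each channel by 1.5, round half up, clamp to [0, 255]
R: 24×1.5 = 36
G: 24×1.5 = 36
B: 68×1.5 = 102
= RGB(36, 36, 102)


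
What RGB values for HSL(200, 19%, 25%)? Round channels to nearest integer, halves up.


H=200°, S=0.19, L=0.25
C = (1-|2L-1|)×S = (1-|-0.50|)×0.19 = 0.095
H' = H/60 = 200/60 ≈ 3.3333; X = C×(1-|H' mod 2 - 1|) ≈ 0.0633
m = L - C/2 = 0.25 - 0.0475 = 0.2025
Sector ⌊H'⌋ = 3 → (R',G',B') = (0.0, ≈0.0633, 0.095)
RGB = ((R'+m)×255, (G'+m)×255, (B'+m)×255) = (51.6375, 67.7875, 75.8625)
Round half up → RGB(52, 68, 76)


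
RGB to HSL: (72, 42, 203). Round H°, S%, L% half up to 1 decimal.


Normalize: R'=72/255≈0.2824, G'=42/255≈0.1647, B'=203/255≈0.7961
Max=203/255, Min=42/255, Δ=Max-Min=161/255
L = (Max+Min)/2 = (203+42)/510 = 245/510 = 0.48039… → L = 48.0%
L ≤ 0.5 → S = Δ/(Max+Min) = 161/(203+42) = 161/245 = 0.65714… → S = 65.7%
(the 1/255 factors cancel in S and H, so raw channel differences can be used)
Max is B' → H = 60 × ((R-G)/Δ + 4) = 60 × ((72-42)/161 + 4)
  30/161 + 4 = 0.1863… + 4 = 4.1863…
  H = 60 × 4.1863… = 251.180…° → H = 251.2°
= HSL(251.2°, 65.7%, 48.0%)


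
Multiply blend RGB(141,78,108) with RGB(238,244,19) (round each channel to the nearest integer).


Multiply: C = A×B/255, rounded to nearest integer
R: 141×238/255 = 33558/255 ≈ 131.600 → 132
G: 78×244/255 = 19032/255 ≈ 74.635 → 75
B: 108×19/255 = 2052/255 ≈ 8.047 → 8
= RGB(132, 75, 8)


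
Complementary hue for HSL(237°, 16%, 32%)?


Complement = opposite side of color wheel = hue + 180°
H' = (237 + 180) mod 360 = 57°
S and L unchanged.
= HSL(57°, 16%, 32%)


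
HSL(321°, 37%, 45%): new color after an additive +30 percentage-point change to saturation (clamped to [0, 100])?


Original S = 37%
Adjustment = +30 percentage points
New S = 37 + (30) = 67
Clamp to [0, 100] → 67
= HSL(321°, 67%, 45%)


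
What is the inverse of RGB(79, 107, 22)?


Invert: (255-R, 255-G, 255-B)
R: 255-79 = 176
G: 255-107 = 148
B: 255-22 = 233
= RGB(176, 148, 233)
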